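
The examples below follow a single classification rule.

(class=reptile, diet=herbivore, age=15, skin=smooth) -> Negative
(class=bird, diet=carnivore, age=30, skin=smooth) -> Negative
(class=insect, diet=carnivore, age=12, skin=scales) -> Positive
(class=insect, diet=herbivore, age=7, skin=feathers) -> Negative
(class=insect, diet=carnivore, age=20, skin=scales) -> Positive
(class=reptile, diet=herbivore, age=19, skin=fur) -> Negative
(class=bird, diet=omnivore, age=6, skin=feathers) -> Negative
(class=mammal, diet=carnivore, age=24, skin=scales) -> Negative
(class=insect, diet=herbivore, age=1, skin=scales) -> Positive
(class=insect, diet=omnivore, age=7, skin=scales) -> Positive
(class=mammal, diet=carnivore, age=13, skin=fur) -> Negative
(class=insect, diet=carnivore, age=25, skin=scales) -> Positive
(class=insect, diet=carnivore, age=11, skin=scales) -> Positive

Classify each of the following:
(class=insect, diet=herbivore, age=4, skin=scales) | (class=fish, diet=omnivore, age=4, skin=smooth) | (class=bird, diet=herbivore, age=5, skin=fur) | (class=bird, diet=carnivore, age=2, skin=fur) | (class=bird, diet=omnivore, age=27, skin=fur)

Positive, Negative, Negative, Negative, Negative

'Positive' ⟺ skin is scales AND class is insect.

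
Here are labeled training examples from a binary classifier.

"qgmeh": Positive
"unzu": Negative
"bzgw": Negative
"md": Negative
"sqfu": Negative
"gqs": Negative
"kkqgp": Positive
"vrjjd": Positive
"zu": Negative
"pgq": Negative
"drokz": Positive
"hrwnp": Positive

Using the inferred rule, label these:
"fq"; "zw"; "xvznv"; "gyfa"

The common property of the 'Positive' items is: length 5. No 'Negative' item has it.
"fq": length 2 — doesn't match, so Negative.
"zw": length 2 — doesn't match, so Negative.
"xvznv": length 5 — qualifies, so Positive.
"gyfa": length 4 — doesn't match, so Negative.

Negative, Negative, Positive, Negative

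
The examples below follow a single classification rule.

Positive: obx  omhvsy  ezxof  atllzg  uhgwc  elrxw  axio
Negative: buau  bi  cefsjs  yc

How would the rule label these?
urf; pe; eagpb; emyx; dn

A rule that fits every label: starts with a vowel — true of each 'Positive' example, false of each 'Negative' one.

Positive, Negative, Positive, Positive, Negative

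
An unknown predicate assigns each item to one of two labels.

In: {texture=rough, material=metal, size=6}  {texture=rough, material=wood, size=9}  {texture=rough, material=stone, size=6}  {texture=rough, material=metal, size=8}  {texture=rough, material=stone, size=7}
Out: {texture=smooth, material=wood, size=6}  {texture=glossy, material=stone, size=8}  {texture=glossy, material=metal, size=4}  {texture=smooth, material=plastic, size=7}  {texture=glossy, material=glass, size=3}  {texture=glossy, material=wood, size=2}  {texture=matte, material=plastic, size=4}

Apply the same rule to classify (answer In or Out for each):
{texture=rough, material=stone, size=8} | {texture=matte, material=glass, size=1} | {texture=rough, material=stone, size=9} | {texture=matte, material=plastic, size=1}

In, Out, In, Out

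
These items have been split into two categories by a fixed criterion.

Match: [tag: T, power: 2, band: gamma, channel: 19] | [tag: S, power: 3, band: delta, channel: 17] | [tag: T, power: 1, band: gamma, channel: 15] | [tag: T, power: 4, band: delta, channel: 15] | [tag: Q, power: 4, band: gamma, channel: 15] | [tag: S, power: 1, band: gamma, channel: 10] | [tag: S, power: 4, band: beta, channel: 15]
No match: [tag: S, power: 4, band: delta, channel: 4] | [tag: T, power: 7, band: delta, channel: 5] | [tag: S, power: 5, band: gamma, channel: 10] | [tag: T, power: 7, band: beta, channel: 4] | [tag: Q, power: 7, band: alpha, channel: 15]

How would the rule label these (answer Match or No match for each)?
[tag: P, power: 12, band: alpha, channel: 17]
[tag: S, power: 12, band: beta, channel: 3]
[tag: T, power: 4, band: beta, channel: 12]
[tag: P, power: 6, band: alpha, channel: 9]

The classifier is using: power ≤ 4 AND channel ≥ 5.
[tag: P, power: 12, band: alpha, channel: 17]: power = 12, channel = 17 — lacks this property, so No match.
[tag: S, power: 12, band: beta, channel: 3]: power = 12, channel = 3 — lacks this property, so No match.
[tag: T, power: 4, band: beta, channel: 12]: power = 4, channel = 12 — fits, so Match.
[tag: P, power: 6, band: alpha, channel: 9]: power = 6, channel = 9 — lacks this property, so No match.

No match, No match, Match, No match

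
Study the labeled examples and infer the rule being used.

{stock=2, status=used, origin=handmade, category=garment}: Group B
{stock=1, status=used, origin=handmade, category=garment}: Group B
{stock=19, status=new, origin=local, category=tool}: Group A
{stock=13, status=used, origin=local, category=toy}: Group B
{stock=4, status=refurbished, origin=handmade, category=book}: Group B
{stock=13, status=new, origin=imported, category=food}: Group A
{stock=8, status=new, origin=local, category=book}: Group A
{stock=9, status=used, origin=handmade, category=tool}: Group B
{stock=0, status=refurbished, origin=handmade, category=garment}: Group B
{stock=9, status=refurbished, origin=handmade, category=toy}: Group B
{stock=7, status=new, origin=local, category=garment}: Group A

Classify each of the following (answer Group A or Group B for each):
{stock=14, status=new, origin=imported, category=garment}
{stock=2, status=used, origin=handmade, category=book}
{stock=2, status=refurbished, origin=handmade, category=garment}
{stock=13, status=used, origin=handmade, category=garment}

Group A, Group B, Group B, Group B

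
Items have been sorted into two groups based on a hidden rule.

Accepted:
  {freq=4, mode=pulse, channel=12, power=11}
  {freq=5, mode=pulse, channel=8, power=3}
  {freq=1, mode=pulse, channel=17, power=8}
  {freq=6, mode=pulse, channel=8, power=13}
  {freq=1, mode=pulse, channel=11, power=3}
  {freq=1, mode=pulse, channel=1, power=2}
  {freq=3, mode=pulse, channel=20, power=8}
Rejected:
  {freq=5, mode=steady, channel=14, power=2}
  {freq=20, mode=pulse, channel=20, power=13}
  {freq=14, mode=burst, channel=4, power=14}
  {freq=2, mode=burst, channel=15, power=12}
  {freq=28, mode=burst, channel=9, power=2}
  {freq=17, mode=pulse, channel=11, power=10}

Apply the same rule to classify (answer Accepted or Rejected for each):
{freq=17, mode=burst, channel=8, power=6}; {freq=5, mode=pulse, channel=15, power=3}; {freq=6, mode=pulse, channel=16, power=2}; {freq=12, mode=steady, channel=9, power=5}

The rule appears to be: mode is pulse AND freq ≤ 6.

Rejected, Accepted, Accepted, Rejected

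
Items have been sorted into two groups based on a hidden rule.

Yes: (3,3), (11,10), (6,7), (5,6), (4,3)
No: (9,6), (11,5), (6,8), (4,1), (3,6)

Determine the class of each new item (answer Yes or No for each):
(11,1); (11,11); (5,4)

No, Yes, Yes

A rule that fits every label: |first − second| ≤ 1 — true of each 'Yes' example, false of each 'No' one.
(11,1): |11−1| = 10 — does not satisfy this, so No.
(11,11): |11−11| = 0 — fits, so Yes.
(5,4): |5−4| = 1 — fits, so Yes.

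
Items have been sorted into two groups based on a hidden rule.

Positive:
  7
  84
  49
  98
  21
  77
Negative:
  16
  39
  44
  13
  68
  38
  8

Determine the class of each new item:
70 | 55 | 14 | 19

The rule appears to be: multiple of 7.
70 — 70 = 7·10, hence Positive.
55 — 55 = 7·7 + 6, hence Negative.
14 — 14 = 7·2, hence Positive.
19 — 19 = 7·2 + 5, hence Negative.

Positive, Negative, Positive, Negative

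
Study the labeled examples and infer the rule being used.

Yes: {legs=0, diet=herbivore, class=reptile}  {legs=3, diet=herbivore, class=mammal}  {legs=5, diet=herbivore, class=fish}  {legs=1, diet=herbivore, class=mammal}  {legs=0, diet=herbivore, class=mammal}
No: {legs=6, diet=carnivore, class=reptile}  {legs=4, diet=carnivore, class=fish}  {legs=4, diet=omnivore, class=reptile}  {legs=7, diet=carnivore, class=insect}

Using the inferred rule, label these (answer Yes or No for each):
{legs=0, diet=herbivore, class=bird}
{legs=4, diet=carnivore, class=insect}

Yes, No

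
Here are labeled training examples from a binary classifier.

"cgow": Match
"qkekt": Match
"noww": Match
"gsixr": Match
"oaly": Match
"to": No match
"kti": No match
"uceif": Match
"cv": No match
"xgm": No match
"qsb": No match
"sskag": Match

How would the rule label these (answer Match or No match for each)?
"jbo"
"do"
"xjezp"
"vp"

No match, No match, Match, No match

The simplest hypothesis consistent with all the labels is: length ≥ 4.
"jbo": No match (length 3).
"do": No match (length 2).
"xjezp": Match (length 5).
"vp": No match (length 2).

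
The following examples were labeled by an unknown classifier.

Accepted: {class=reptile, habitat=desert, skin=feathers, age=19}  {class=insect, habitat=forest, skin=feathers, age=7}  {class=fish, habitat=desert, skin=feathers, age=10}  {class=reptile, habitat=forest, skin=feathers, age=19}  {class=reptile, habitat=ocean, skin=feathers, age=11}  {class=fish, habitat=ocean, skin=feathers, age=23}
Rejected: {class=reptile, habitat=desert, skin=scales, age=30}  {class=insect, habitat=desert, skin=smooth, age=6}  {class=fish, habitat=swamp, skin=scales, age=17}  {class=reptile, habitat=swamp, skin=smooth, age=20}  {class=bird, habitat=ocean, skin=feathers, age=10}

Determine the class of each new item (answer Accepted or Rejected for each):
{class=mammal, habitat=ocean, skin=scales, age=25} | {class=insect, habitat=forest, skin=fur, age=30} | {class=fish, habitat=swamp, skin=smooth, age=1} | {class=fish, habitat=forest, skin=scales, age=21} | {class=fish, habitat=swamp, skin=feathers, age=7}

'Accepted' ⟺ skin is feathers AND class is not bird.
{class=mammal, habitat=ocean, skin=scales, age=25}: skin is scales, class is mammal, fails the rule → Rejected. {class=insect, habitat=forest, skin=fur, age=30}: skin is fur, class is insect, fails the rule → Rejected. {class=fish, habitat=swamp, skin=smooth, age=1}: skin is smooth, class is fish, fails the rule → Rejected. {class=fish, habitat=forest, skin=scales, age=21}: skin is scales, class is fish, fails the rule → Rejected. {class=fish, habitat=swamp, skin=feathers, age=7}: skin is feathers, class is fish, satisfies this → Accepted.

Rejected, Rejected, Rejected, Rejected, Accepted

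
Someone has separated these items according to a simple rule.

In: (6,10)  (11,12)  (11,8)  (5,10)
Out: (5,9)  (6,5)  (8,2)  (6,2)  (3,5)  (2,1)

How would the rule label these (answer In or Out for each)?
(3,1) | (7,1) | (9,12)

Out, Out, In

Every 'In' example satisfies: sum ≥ 15. None of the 'Out' examples do.
(3,1): 3+1 = 4, does not satisfy this → Out.
(7,1): 7+1 = 8, does not satisfy this → Out.
(9,12): 9+12 = 21, matches → In.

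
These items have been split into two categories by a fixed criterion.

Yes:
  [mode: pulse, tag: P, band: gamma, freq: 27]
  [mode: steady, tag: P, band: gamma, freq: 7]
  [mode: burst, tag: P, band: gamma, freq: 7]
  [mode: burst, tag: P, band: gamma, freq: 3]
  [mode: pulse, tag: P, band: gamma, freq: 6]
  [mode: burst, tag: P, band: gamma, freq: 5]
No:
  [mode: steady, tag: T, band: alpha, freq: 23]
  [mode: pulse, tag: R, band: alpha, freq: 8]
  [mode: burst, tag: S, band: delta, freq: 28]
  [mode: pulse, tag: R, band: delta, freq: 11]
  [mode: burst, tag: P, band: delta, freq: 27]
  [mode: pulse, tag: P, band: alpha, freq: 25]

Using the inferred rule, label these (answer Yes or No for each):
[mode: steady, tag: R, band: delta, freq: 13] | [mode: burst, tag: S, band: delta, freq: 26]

Every 'Yes' example satisfies: band is gamma. None of the 'No' examples do.
[mode: steady, tag: R, band: delta, freq: 13]: No (band is delta). [mode: burst, tag: S, band: delta, freq: 26]: No (band is delta).

No, No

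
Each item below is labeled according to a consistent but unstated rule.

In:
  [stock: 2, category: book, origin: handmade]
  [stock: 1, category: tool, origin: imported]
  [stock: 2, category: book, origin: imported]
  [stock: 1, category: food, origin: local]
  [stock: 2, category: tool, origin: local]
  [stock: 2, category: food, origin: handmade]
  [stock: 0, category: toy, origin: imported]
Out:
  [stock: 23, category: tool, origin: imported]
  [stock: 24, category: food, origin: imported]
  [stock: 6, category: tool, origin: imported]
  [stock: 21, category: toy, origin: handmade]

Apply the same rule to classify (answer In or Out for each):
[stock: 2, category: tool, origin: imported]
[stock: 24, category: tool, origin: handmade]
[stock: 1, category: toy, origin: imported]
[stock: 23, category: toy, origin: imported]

In, Out, In, Out

'In' ⟺ stock ≤ 2.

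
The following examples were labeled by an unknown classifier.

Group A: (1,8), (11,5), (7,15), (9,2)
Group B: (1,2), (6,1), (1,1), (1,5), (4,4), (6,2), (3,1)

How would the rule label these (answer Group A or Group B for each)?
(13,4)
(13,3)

Group A, Group A

The simplest hypothesis consistent with all the labels is: sum ≥ 9.
(13,4): 13+4 = 17, meets the rule → Group A. (13,3): 13+3 = 16, meets the rule → Group A.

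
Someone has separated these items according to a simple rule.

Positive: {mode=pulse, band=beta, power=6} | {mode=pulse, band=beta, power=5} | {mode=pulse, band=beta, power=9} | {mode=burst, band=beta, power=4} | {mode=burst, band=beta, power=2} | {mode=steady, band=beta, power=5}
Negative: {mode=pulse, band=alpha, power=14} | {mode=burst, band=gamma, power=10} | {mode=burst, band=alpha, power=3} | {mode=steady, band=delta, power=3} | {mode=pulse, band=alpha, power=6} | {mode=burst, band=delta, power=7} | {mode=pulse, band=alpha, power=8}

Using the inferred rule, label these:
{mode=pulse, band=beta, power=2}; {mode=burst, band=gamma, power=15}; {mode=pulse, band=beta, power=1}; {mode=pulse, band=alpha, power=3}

Positive, Negative, Positive, Negative

A rule that fits every label: band is beta — true of each 'Positive' example, false of each 'Negative' one.
{mode=pulse, band=beta, power=2} — band is beta, hence Positive. {mode=burst, band=gamma, power=15} — band is gamma, hence Negative. {mode=pulse, band=beta, power=1} — band is beta, hence Positive. {mode=pulse, band=alpha, power=3} — band is alpha, hence Negative.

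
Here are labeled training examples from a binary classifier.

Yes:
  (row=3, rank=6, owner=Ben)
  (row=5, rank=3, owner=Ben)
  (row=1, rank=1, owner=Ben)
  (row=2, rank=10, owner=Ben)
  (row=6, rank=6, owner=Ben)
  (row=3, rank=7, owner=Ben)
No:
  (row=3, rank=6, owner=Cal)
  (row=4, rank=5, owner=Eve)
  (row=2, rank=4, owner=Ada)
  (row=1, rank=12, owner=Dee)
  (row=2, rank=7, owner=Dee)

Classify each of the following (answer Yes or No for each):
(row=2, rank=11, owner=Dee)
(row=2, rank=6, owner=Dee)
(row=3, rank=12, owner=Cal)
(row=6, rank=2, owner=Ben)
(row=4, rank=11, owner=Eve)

No, No, No, Yes, No

All 'Yes' examples share one property — owner is Ben — and every 'No' example lacks it.
No: (row=2, rank=11, owner=Dee), since owner is Dee. No: (row=2, rank=6, owner=Dee), since owner is Dee. No: (row=3, rank=12, owner=Cal), since owner is Cal. Yes: (row=6, rank=2, owner=Ben), since owner is Ben. No: (row=4, rank=11, owner=Eve), since owner is Eve.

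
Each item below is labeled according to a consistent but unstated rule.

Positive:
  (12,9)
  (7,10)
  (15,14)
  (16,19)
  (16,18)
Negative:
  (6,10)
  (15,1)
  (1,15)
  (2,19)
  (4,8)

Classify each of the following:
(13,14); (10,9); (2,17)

Positive, Positive, Negative

All 'Positive' examples share one property — min ≥ 7 — and every 'Negative' example lacks it.
Positive: (13,14), since min 13. Positive: (10,9), since min 9. Negative: (2,17), since min 2.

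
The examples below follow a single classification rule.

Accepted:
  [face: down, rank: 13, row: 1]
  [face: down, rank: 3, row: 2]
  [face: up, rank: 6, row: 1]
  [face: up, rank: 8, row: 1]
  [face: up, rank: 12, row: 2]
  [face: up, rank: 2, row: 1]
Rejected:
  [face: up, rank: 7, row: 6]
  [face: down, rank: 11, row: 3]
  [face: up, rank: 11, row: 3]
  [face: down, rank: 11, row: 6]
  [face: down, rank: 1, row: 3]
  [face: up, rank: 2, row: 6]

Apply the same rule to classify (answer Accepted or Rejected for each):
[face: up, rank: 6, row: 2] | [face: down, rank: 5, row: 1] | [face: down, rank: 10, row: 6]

A rule that fits every label: row ≤ 2 — true of each 'Accepted' example, false of each 'Rejected' one.
Accepted: [face: up, rank: 6, row: 2], since row = 2. Accepted: [face: down, rank: 5, row: 1], since row = 1. Rejected: [face: down, rank: 10, row: 6], since row = 6.

Accepted, Accepted, Rejected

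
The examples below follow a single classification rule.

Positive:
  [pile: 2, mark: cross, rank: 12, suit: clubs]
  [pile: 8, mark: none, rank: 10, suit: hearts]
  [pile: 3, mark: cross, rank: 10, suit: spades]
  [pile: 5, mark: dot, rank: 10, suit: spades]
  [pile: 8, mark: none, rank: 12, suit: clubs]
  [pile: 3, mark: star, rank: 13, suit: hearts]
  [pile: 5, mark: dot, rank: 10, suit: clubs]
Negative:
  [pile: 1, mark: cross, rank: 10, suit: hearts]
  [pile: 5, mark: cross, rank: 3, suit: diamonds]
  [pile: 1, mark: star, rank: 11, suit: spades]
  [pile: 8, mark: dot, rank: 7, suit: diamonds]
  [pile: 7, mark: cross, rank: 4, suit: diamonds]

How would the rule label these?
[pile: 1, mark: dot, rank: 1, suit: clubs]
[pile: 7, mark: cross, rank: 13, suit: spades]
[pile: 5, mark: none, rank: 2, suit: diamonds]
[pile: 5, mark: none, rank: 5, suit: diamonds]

Negative, Positive, Negative, Negative

One predicate separates the groups cleanly: rank ≥ 10 AND pile ≥ 2.
[pile: 1, mark: dot, rank: 1, suit: clubs] — rank = 1, pile = 1, hence Negative.
[pile: 7, mark: cross, rank: 13, suit: spades] — rank = 13, pile = 7, hence Positive.
[pile: 5, mark: none, rank: 2, suit: diamonds] — rank = 2, pile = 5, hence Negative.
[pile: 5, mark: none, rank: 5, suit: diamonds] — rank = 5, pile = 5, hence Negative.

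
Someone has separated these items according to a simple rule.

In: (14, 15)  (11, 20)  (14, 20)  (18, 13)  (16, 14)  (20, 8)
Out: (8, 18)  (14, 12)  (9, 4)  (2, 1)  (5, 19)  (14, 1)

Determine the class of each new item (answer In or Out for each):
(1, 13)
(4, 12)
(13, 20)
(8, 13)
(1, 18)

The rule appears to be: sum ≥ 28.
(1, 13) — 1+13 = 14, hence Out.
(4, 12) — 4+12 = 16, hence Out.
(13, 20) — 13+20 = 33, hence In.
(8, 13) — 8+13 = 21, hence Out.
(1, 18) — 1+18 = 19, hence Out.

Out, Out, In, Out, Out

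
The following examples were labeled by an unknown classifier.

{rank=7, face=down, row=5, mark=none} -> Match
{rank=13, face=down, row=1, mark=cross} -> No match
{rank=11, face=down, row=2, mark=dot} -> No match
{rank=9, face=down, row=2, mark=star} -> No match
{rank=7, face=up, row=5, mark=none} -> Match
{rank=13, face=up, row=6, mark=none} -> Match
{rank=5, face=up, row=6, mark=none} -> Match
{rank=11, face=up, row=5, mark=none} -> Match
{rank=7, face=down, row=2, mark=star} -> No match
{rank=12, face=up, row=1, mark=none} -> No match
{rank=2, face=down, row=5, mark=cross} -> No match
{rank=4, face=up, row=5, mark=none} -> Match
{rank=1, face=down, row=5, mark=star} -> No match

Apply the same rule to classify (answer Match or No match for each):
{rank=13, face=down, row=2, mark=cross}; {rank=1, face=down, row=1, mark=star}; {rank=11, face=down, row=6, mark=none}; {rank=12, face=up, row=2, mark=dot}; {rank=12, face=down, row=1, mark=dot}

No match, No match, Match, No match, No match

Rule: mark is none AND row ≥ 2. This holds for each 'Match' example and fails for each 'No match' one.
{rank=13, face=down, row=2, mark=cross} → mark is cross, row = 2 → No match. {rank=1, face=down, row=1, mark=star} → mark is star, row = 1 → No match. {rank=11, face=down, row=6, mark=none} → mark is none, row = 6 → Match. {rank=12, face=up, row=2, mark=dot} → mark is dot, row = 2 → No match. {rank=12, face=down, row=1, mark=dot} → mark is dot, row = 1 → No match.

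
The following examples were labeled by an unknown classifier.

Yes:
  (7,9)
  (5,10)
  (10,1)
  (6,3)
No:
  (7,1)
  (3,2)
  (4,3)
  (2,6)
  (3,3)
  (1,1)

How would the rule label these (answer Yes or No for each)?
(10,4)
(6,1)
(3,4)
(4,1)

Every 'Yes' example satisfies: sum ≥ 9. None of the 'No' examples do.
Yes: (10,4), since 10+4 = 14.
No: (6,1), since 6+1 = 7.
No: (3,4), since 3+4 = 7.
No: (4,1), since 4+1 = 5.

Yes, No, No, No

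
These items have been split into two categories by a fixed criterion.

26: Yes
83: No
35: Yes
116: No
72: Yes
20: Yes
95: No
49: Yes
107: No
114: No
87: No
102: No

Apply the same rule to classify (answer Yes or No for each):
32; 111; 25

Yes, No, Yes

One predicate separates the groups cleanly: at most 72.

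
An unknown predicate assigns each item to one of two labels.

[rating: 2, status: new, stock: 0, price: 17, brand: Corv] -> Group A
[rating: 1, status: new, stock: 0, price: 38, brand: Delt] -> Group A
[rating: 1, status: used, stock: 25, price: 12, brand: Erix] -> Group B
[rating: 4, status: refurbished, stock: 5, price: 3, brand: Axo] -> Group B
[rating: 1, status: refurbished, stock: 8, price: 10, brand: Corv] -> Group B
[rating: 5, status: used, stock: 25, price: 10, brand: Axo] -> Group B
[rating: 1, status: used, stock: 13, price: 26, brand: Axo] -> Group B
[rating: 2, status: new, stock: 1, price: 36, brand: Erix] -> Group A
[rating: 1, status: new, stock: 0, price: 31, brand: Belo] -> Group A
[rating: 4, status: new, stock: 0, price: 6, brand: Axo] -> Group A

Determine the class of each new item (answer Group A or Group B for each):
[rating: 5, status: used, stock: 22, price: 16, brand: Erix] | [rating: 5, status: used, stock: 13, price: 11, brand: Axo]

One predicate separates the groups cleanly: status is new.

Group B, Group B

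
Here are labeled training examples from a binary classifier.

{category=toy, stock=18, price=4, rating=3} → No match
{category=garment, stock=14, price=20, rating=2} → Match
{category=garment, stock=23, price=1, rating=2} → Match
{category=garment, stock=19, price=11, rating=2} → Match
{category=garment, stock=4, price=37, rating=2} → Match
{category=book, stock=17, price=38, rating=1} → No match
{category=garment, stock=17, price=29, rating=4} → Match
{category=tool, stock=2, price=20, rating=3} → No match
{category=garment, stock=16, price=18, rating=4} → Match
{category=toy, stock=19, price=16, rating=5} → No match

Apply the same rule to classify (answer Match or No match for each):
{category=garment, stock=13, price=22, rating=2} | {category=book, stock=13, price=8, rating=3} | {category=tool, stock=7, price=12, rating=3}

Rule: category is garment. This holds for each 'Match' example and fails for each 'No match' one.
{category=garment, stock=13, price=22, rating=2} → category is garment → Match. {category=book, stock=13, price=8, rating=3} → category is book → No match. {category=tool, stock=7, price=12, rating=3} → category is tool → No match.

Match, No match, No match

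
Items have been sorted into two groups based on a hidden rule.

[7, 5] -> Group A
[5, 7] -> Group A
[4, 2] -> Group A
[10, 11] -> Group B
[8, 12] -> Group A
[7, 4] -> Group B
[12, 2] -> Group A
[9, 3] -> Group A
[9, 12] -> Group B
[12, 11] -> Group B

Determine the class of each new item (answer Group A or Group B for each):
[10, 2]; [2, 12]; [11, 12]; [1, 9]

Group A, Group A, Group B, Group A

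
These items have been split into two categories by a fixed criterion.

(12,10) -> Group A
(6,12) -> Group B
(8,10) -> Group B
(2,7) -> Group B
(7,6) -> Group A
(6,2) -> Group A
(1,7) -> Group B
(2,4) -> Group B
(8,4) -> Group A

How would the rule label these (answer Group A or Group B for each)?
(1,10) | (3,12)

Group B, Group B

The common property of the 'Group A' items is: first > second. No 'Group B' item has it.
(1,10): 1 < 10, doesn't qualify → Group B. (3,12): 3 < 12, doesn't qualify → Group B.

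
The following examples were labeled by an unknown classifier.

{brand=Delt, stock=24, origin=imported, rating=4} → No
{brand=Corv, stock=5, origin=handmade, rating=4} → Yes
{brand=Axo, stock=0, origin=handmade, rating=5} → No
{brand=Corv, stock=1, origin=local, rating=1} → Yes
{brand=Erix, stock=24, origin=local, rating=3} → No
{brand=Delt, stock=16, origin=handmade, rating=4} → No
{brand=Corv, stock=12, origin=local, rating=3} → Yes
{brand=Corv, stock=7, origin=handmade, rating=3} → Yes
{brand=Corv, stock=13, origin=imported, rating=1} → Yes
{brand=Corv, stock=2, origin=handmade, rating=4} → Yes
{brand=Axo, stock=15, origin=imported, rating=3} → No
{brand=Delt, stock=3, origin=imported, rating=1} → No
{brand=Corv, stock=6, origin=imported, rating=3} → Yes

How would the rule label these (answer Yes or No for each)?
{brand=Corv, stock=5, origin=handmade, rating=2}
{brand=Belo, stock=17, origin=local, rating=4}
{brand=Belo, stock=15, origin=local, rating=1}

The distinguishing property — brand is Corv — holds for all the 'Yes' cases and none of the 'No' cases.
{brand=Corv, stock=5, origin=handmade, rating=2} — brand is Corv, hence Yes. {brand=Belo, stock=17, origin=local, rating=4} — brand is Belo, hence No. {brand=Belo, stock=15, origin=local, rating=1} — brand is Belo, hence No.

Yes, No, No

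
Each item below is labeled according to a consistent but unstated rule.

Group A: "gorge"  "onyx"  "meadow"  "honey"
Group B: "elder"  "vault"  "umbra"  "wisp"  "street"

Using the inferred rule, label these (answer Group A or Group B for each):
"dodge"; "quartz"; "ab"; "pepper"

Every 'Group A' example satisfies: contains 'o'. None of the 'Group B' examples do.

Group A, Group B, Group B, Group B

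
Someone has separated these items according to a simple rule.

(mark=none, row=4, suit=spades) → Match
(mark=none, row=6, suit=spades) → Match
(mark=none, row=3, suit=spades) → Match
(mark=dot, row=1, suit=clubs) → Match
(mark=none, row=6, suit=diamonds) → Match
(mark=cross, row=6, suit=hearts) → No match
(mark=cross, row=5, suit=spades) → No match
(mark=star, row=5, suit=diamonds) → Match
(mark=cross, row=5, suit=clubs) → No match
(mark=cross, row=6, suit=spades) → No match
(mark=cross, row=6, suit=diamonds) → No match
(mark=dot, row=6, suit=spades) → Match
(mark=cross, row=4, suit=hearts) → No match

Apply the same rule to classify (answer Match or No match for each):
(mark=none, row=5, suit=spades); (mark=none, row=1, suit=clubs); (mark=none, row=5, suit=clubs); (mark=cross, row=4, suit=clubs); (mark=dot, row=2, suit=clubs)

The pattern is that an item is 'Match' exactly when: mark is not cross.
(mark=none, row=5, suit=spades): Match (mark is none). (mark=none, row=1, suit=clubs): Match (mark is none). (mark=none, row=5, suit=clubs): Match (mark is none). (mark=cross, row=4, suit=clubs): No match (mark is cross). (mark=dot, row=2, suit=clubs): Match (mark is dot).

Match, Match, Match, No match, Match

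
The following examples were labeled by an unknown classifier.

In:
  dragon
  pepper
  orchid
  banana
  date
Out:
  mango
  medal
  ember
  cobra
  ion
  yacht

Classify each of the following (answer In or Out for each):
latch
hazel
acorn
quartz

A rule that fits every label: even length — true of each 'In' example, false of each 'Out' one.
latch → length 5 → Out.
hazel → length 5 → Out.
acorn → length 5 → Out.
quartz → length 6 → In.

Out, Out, Out, In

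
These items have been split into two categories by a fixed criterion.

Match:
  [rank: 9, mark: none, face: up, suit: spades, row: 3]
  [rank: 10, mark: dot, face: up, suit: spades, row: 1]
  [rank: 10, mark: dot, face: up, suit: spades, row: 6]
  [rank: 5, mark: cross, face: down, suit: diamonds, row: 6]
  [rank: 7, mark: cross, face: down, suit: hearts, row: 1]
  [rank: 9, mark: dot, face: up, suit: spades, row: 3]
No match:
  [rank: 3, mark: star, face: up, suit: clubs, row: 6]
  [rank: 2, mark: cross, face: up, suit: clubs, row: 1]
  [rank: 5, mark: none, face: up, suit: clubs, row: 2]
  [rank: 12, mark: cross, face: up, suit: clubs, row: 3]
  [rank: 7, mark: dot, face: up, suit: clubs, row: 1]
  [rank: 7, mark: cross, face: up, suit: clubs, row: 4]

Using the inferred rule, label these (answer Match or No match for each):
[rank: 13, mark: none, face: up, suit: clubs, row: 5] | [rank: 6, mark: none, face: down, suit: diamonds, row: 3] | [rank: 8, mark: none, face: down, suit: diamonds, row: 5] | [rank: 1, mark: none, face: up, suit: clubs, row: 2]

Checking candidate rules against both groups, what survives is: suit is not clubs.
No match: [rank: 13, mark: none, face: up, suit: clubs, row: 5], since suit is clubs.
Match: [rank: 6, mark: none, face: down, suit: diamonds, row: 3], since suit is diamonds.
Match: [rank: 8, mark: none, face: down, suit: diamonds, row: 5], since suit is diamonds.
No match: [rank: 1, mark: none, face: up, suit: clubs, row: 2], since suit is clubs.

No match, Match, Match, No match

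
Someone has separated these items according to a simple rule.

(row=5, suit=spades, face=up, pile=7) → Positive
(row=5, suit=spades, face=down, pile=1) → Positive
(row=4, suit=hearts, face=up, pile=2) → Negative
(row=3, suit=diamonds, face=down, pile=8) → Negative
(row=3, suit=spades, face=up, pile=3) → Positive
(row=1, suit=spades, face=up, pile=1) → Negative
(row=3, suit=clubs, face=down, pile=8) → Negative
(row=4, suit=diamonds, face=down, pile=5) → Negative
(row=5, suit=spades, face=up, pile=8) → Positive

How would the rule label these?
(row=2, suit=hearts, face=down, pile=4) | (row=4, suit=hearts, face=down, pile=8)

Every 'Positive' example satisfies: suit is spades AND row ≥ 3. None of the 'Negative' examples do.
(row=2, suit=hearts, face=down, pile=4) — suit is hearts, row = 2, hence Negative.
(row=4, suit=hearts, face=down, pile=8) — suit is hearts, row = 4, hence Negative.

Negative, Negative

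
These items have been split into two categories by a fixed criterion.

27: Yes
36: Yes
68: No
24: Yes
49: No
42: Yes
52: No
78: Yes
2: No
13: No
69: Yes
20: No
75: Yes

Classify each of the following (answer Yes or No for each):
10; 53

No, No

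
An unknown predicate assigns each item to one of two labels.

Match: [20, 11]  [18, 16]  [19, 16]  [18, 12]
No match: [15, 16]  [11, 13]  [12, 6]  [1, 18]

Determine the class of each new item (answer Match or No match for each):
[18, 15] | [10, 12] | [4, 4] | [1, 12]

The pattern is that an item is 'Match' exactly when: first ≥ 16.

Match, No match, No match, No match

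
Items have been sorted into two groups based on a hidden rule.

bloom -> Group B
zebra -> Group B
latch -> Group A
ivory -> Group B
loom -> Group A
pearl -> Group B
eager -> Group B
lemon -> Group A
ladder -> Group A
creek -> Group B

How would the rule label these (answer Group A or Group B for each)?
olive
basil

Comparing the two groups points to one rule — starts with 'l'.
olive — starts with 'o', hence Group B.
basil — starts with 'b', hence Group B.

Group B, Group B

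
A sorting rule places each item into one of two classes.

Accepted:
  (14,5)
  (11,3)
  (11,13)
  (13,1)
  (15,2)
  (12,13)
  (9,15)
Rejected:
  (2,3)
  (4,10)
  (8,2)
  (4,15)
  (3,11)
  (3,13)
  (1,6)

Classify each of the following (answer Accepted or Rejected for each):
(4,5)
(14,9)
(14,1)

One predicate separates the groups cleanly: first ≥ 9.

Rejected, Accepted, Accepted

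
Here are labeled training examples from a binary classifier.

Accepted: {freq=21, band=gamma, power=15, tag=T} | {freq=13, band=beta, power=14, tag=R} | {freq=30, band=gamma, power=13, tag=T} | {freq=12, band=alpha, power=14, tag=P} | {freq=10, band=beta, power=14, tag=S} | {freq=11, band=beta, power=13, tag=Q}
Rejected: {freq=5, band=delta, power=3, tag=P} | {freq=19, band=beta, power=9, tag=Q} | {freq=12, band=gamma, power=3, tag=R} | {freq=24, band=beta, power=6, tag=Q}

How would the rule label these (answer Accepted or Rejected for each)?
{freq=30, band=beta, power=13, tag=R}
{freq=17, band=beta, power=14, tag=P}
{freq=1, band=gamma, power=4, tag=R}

Accepted, Accepted, Rejected

The pattern is that an item is 'Accepted' exactly when: power ≥ 13.
{freq=30, band=beta, power=13, tag=R}: power = 13, matches → Accepted.
{freq=17, band=beta, power=14, tag=P}: power = 14, matches → Accepted.
{freq=1, band=gamma, power=4, tag=R}: power = 4, does not satisfy this → Rejected.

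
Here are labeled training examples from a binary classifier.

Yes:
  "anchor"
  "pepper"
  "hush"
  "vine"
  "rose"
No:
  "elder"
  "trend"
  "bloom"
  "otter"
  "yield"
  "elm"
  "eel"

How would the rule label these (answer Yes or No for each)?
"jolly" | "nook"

A rule that fits every label: even length — true of each 'Yes' example, false of each 'No' one.
No: "jolly", since length 5.
Yes: "nook", since length 4.

No, Yes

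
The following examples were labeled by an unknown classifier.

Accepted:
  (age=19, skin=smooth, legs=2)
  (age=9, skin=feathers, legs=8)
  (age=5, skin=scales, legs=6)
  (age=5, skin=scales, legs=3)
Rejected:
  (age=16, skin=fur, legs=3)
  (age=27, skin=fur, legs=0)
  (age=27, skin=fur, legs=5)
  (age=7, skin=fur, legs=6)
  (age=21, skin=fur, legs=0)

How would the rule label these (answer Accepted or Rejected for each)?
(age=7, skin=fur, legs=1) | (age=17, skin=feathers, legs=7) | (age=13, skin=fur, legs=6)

Rejected, Accepted, Rejected

The classifier is using: skin is not fur.
Rejected: (age=7, skin=fur, legs=1), since skin is fur.
Accepted: (age=17, skin=feathers, legs=7), since skin is feathers.
Rejected: (age=13, skin=fur, legs=6), since skin is fur.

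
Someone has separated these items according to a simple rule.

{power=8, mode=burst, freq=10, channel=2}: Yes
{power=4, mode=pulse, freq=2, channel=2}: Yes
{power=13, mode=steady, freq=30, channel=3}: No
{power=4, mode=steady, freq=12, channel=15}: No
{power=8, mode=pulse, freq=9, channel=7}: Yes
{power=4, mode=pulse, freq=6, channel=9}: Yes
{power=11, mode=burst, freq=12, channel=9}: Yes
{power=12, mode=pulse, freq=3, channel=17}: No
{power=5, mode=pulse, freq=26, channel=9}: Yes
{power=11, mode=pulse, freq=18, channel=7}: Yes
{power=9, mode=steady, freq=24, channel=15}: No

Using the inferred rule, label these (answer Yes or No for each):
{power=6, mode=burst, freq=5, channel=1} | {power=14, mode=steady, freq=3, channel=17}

Yes, No

The pattern is that an item is 'Yes' exactly when: freq ≤ 26 AND channel ≤ 9.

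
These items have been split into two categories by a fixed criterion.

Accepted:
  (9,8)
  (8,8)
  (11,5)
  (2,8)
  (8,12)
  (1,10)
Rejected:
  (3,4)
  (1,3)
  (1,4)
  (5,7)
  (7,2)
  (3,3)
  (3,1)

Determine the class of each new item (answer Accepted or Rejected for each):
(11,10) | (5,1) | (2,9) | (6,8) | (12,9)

Accepted, Rejected, Accepted, Accepted, Accepted

The simplest hypothesis consistent with all the labels is: max ≥ 8.
(11,10): max 11, qualifies → Accepted.
(5,1): max 5, lacks this property → Rejected.
(2,9): max 9, qualifies → Accepted.
(6,8): max 8, qualifies → Accepted.
(12,9): max 12, qualifies → Accepted.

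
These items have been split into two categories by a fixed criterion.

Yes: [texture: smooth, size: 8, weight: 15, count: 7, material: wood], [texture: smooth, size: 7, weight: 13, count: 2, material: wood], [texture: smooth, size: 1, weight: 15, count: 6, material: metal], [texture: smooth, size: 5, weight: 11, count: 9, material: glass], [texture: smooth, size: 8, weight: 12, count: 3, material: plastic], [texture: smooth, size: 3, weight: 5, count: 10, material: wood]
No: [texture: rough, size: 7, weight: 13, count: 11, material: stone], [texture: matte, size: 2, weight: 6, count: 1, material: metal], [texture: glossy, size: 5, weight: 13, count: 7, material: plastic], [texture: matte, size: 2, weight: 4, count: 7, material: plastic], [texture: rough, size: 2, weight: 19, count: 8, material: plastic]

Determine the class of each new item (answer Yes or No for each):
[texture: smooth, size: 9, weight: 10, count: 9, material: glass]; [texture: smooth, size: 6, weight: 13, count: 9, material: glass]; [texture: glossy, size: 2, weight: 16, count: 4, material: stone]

Yes, Yes, No

The classifier is using: texture is smooth.
[texture: smooth, size: 9, weight: 10, count: 9, material: glass] — texture is smooth, hence Yes.
[texture: smooth, size: 6, weight: 13, count: 9, material: glass] — texture is smooth, hence Yes.
[texture: glossy, size: 2, weight: 16, count: 4, material: stone] — texture is glossy, hence No.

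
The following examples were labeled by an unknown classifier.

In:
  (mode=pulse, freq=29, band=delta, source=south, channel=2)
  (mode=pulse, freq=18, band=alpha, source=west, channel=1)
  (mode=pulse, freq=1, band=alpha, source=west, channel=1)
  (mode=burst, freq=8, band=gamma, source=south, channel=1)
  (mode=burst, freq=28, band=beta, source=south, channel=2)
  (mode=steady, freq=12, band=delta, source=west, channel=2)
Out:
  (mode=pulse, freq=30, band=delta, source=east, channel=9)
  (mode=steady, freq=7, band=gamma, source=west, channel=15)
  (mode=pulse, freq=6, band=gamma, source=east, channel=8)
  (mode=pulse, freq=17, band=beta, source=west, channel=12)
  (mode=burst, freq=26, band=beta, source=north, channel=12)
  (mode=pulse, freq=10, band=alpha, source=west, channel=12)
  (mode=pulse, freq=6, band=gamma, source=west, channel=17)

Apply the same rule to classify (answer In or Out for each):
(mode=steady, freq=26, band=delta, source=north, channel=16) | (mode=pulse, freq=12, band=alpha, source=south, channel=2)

Out, In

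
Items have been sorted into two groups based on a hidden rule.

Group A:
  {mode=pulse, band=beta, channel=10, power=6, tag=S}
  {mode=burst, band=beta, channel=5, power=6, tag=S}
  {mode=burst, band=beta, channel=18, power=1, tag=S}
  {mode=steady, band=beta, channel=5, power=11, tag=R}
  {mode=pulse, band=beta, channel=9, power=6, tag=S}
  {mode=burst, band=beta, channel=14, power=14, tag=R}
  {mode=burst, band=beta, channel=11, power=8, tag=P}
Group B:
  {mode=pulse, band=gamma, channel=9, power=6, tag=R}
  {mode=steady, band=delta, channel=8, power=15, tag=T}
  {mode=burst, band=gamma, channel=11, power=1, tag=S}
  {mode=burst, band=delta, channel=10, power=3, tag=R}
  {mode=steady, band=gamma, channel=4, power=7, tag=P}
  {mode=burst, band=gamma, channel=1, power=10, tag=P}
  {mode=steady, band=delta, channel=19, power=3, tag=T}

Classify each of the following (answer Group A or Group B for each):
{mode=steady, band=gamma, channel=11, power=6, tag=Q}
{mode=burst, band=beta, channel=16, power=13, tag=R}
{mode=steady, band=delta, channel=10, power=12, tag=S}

Group B, Group A, Group B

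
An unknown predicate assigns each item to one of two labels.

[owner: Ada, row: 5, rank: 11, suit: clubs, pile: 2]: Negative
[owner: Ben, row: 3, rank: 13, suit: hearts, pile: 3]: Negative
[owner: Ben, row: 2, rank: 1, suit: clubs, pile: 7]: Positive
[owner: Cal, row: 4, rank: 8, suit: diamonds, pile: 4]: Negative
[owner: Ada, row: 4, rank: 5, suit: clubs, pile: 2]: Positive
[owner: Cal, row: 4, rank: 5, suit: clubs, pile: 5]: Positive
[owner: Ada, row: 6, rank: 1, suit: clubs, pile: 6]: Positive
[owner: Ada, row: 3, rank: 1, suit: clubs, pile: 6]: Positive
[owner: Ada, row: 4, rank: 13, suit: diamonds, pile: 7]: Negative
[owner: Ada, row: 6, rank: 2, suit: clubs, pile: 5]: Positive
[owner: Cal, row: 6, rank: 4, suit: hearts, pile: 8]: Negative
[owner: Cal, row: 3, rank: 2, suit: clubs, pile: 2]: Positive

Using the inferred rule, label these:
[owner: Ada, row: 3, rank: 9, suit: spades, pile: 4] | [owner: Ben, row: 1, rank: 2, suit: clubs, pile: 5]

Negative, Positive

The rule appears to be: suit is clubs AND rank ≤ 5.
[owner: Ada, row: 3, rank: 9, suit: spades, pile: 4] — suit is spades, rank = 9, hence Negative. [owner: Ben, row: 1, rank: 2, suit: clubs, pile: 5] — suit is clubs, rank = 2, hence Positive.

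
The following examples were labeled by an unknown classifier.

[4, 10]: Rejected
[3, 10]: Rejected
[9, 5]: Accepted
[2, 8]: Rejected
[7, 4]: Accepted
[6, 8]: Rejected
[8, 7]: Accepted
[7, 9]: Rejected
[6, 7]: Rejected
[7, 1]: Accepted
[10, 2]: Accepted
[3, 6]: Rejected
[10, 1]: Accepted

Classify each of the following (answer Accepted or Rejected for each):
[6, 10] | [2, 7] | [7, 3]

One predicate separates the groups cleanly: first > second.
[6, 10]: 6 < 10, doesn't qualify → Rejected.
[2, 7]: 2 < 7, doesn't qualify → Rejected.
[7, 3]: 7 > 3, qualifies → Accepted.

Rejected, Rejected, Accepted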